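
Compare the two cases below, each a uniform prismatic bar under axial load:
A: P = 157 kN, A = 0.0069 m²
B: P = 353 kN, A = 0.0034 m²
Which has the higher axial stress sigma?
Model: a uniform prismatic bar under axial load, so sigma = P / A (SI units).
  A: sigma = 157000 / 0.0069 = 2.275 × 10⁷ Pa = 22.75 MPa
  B: sigma = 353000 / 0.0034 = 1.038 × 10⁸ Pa = 103.8 MPa
103.8 MPa > 22.75 MPa, so B is larger.
Final answer: B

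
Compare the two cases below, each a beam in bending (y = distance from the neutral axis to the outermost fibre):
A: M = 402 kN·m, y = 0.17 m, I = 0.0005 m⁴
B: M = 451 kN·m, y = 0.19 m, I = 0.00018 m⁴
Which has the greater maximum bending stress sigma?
Model: a beam in bending (y = distance from the neutral axis to the outermost fibre), so sigma = (M·y) / I (SI units).
  A: sigma = (402000 × 0.17) / 0.0005 = 1.367 × 10⁸ Pa = 136.7 MPa
  B: sigma = (451000 × 0.19) / 0.00018 = 4.761 × 10⁸ Pa = 476.1 MPa
476.1 MPa > 136.7 MPa, so B is larger.
Final answer: B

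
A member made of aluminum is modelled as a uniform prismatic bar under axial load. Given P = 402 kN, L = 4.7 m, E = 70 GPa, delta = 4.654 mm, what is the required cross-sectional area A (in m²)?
Model: a uniform prismatic bar under axial load, so delta = (P·L) / (A·E).
Solve for A: A = (P·L) / (delta·E).
Convert to SI units:
  P = 402 kN = 402000 N
  E = 70 GPa = 7 × 10¹⁰ Pa
  delta = 4.654 mm = 0.004654 m
Substitute:
  A = (402000 × 4.7) / (0.004654 × (7 × 10¹⁰))
  A = 0.0058 m²
Final answer: A = 0.0058 m²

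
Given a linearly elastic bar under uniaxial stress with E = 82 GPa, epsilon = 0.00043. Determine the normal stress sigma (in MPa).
Model: a linearly elastic bar under uniaxial stress, so sigma = E·epsilon.
Convert to SI units:
  E = 82 GPa = 8.2 × 10¹⁰ Pa
Substitute:
  sigma = (8.2 × 10¹⁰) × 0.00043
  sigma = 3.526 × 10⁷ Pa
Convert: sigma = 3.526 × 10⁷ Pa = 35.26 MPa
Final answer: sigma = 35.26 MPa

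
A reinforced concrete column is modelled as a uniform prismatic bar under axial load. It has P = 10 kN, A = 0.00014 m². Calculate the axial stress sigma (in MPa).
Model: a uniform prismatic bar under axial load, so sigma = P / A.
Convert to SI units:
  P = 10 kN = 10000 N
Substitute:
  sigma = 10000 / 0.00014
  sigma = 7.143 × 10⁷ Pa
Convert: sigma = 7.143 × 10⁷ Pa = 71.43 MPa
Final answer: sigma = 71.43 MPa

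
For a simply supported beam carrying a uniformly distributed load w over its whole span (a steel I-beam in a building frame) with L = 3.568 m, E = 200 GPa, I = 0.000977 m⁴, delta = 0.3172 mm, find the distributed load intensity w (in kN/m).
Model: a simply supported beam carrying a uniformly distributed load w over its whole span, so delta = (5·w·L^4) / (384·E·I).
Solve for w: w = (384·delta·E·I) / (5·L^4).
Convert to SI units:
  E = 200 GPa = 2 × 10¹¹ Pa
  delta = 0.3172 mm = 0.0003172 m
Substitute:
  w = (384 × 0.0003172 × (2 × 10¹¹) × 0.000977) / (5 × 3.568^4)
  w = 29370 N/m
Convert: w = 29370 N/m = 29.37 kN/m
Final answer: w = 29.37 kN/m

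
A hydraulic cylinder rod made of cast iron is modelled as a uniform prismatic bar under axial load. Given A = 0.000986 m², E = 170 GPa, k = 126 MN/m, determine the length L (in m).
Model: a uniform prismatic bar under axial load, so k = (A·E) / L.
Solve for L: L = (A·E) / k.
Convert to SI units:
  E = 170 GPa = 1.7 × 10¹¹ Pa
  k = 126 MN/m = 1.26 × 10⁸ N/m
Substitute:
  L = (0.000986 × (1.7 × 10¹¹)) / (1.26 × 10⁸)
  L = 1.33 m
Final answer: L = 1.33 m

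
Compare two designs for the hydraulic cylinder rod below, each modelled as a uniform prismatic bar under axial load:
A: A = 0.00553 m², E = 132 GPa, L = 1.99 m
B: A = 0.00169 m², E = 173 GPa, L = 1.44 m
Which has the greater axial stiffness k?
Model: a uniform prismatic bar under axial load, so k = (A·E) / L (SI units).
  A: k = (0.00553 × (1.32 × 10¹¹)) / 1.99 = 3.668 × 10⁸ N/m = 366.8 MN/m
  B: k = (0.00169 × (1.73 × 10¹¹)) / 1.44 = 2.03 × 10⁸ N/m = 203 MN/m
366.8 MN/m > 203 MN/m, so A is larger.
Final answer: A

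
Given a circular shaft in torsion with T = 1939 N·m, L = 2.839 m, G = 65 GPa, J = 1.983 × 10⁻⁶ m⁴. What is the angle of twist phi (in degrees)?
Model: a circular shaft in torsion, so phi = (T·L) / (G·J).
Convert to SI units:
  G = 65 GPa = 6.5 × 10¹⁰ Pa
Substitute:
  phi = (1939 × 2.839) / ((6.5 × 10¹⁰) × (1.983 × 10⁻⁶))
  phi = 0.04271 rad
Convert to degrees: phi = 0.04271 × 180/π = 2.447°
Final answer: phi = 2.447°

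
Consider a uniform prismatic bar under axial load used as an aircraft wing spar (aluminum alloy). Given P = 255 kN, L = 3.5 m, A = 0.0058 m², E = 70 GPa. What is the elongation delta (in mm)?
Model: a uniform prismatic bar under axial load, so delta = (P·L) / (A·E).
Convert to SI units:
  P = 255 kN = 255000 N
  E = 70 GPa = 7 × 10¹⁰ Pa
Substitute:
  delta = (255000 × 3.5) / (0.0058 × (7 × 10¹⁰))
  delta = 0.002198 m
Convert: delta = 0.002198 m = 2.198 mm
Final answer: delta = 2.198 mm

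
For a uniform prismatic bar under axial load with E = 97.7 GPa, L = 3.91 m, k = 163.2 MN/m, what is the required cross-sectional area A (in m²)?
Model: a uniform prismatic bar under axial load, so k = (A·E) / L.
Solve for A: A = (k·L) / E.
Convert to SI units:
  E = 97.7 GPa = 9.77 × 10¹⁰ Pa
  k = 163.2 MN/m = 1.632 × 10⁸ N/m
Substitute:
  A = ((1.632 × 10⁸) × 3.91) / (9.77 × 10¹⁰)
  A = 0.006531 m²
Final answer: A = 0.006531 m²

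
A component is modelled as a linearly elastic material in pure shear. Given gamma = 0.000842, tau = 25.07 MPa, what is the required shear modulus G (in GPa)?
Model: a linearly elastic material in pure shear, so tau = G·gamma.
Solve for G: G = tau / gamma.
Convert to SI units:
  tau = 25.07 MPa = 2.507 × 10⁷ Pa
Substitute:
  G = (2.507 × 10⁷) / 0.000842
  G = 2.977 × 10¹⁰ Pa
Convert: G = 2.977 × 10¹⁰ Pa = 29.77 GPa
Final answer: G = 29.77 GPa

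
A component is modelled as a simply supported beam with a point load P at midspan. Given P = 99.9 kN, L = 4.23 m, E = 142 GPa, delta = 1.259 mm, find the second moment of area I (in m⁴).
Model: a simply supported beam with a point load P at midspan, so delta = (P·L^3) / (48·E·I).
Solve for I: I = (P·L^3) / (48·delta·E).
Convert to SI units:
  P = 99.9 kN = 99900 N
  E = 142 GPa = 1.42 × 10¹¹ Pa
  delta = 1.259 mm = 0.001259 m
Substitute:
  I = (99900 × 4.23^3) / (48 × 0.001259 × (1.42 × 10¹¹))
  I = 0.0008811 m⁴
Final answer: I = 0.0008811 m⁴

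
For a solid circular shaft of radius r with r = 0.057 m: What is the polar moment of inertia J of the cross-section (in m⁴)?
Model: a solid circular shaft of radius r, so J = (π·r^4) / 2.
Substitute:
  J = (π × 0.057^4) / 2
  J = 1.658 × 10⁻⁵ m⁴
Final answer: J = 1.658 × 10⁻⁵ m⁴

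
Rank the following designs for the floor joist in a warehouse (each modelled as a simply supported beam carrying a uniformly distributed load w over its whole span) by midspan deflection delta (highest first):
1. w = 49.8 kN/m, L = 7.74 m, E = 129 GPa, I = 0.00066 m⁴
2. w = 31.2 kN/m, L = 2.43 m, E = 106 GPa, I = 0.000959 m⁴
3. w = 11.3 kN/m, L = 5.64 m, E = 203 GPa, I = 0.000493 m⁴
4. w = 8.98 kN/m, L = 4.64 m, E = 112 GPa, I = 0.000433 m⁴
Model: a simply supported beam carrying a uniformly distributed load w over its whole span, so delta = (5·w·L^4) / (384·E·I) (SI units).
  Case 1: delta = (5 × 49800 × 7.74^4) / (384 × (1.29 × 10¹¹) × 0.00066) = 0.02733 m = 27.33 mm
  Case 2: delta = (5 × 31200 × 2.43^4) / (384 × (1.06 × 10¹¹) × 0.000959) = 0.0001393 m = 0.1393 mm
  Case 3: delta = (5 × 11300 × 5.64^4) / (384 × (2.03 × 10¹¹) × 0.000493) = 0.001488 m = 1.488 mm
  Case 4: delta = (5 × 8980 × 4.64^4) / (384 × (1.12 × 10¹¹) × 0.000433) = 0.001118 m = 1.118 mm
Ordering: 27.33 mm (case 1) > 1.488 mm (case 3) > 1.118 mm (case 4) > 0.1393 mm (case 2)
Final answer: 1, 3, 4, 2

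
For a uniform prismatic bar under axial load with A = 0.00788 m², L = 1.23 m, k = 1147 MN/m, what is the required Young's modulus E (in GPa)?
Model: a uniform prismatic bar under axial load, so k = (A·E) / L.
Solve for E: E = (k·L) / A.
Convert to SI units:
  k = 1147 MN/m = 1.147 × 10⁹ N/m
Substitute:
  E = ((1.147 × 10⁹) × 1.23) / 0.00788
  E = 1.79 × 10¹¹ Pa
Convert: E = 1.79 × 10¹¹ Pa = 179 GPa
Final answer: E = 179 GPa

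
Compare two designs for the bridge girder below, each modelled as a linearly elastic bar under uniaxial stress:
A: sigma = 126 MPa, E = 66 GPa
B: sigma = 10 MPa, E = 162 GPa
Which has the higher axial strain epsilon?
Model: a linearly elastic bar under uniaxial stress, so epsilon = sigma / E (SI units).
  A: epsilon = (1.26 × 10⁸) / (6.6 × 10¹⁰) = 0.001909
  B: epsilon = (1 × 10⁷) / (1.62 × 10¹¹) = 6.173 × 10⁻⁵
0.001909 > 6.173 × 10⁻⁵, so A is larger.
Final answer: A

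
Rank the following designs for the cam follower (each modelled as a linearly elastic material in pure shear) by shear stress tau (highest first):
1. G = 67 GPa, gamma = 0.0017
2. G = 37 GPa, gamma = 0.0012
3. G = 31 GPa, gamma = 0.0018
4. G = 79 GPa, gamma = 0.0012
Model: a linearly elastic material in pure shear, so tau = G·gamma (SI units).
  Case 1: tau = (6.7 × 10¹⁰) × 0.0017 = 1.139 × 10⁸ Pa = 113.9 MPa
  Case 2: tau = (3.7 × 10¹⁰) × 0.0012 = 4.44 × 10⁷ Pa = 44.4 MPa
  Case 3: tau = (3.1 × 10¹⁰) × 0.0018 = 5.58 × 10⁷ Pa = 55.8 MPa
  Case 4: tau = (7.9 × 10¹⁰) × 0.0012 = 9.48 × 10⁷ Pa = 94.8 MPa
Ordering: 113.9 MPa (case 1) > 94.8 MPa (case 4) > 55.8 MPa (case 3) > 44.4 MPa (case 2)
Final answer: 1, 4, 3, 2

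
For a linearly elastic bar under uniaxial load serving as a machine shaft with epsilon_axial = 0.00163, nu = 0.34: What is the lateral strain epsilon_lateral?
Model: a linearly elastic bar under uniaxial load, so epsilon_lateral = -nu·epsilon_axial.
Substitute:
  epsilon_lateral = -(0.34 × 0.00163)
  epsilon_lateral = -0.0005542
Final answer: epsilon_lateral = -0.0005542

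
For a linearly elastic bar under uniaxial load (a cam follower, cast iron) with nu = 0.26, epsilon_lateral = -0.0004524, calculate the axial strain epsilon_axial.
Model: a linearly elastic bar under uniaxial load, so epsilon_lateral = -nu·epsilon_axial.
Solve for epsilon_axial: epsilon_axial = -epsilon_lateral / nu.
Substitute:
  epsilon_axial = -(-0.0004524) / 0.26
  epsilon_axial = 0.00174
Final answer: epsilon_axial = 0.00174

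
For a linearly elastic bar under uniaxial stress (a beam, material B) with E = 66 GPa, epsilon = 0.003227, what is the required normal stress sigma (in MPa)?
Model: a linearly elastic bar under uniaxial stress, so epsilon = sigma / E.
Solve for sigma: sigma = epsilon·E.
Convert to SI units:
  E = 66 GPa = 6.6 × 10¹⁰ Pa
Substitute:
  sigma = 0.003227 × (6.6 × 10¹⁰)
  sigma = 2.13 × 10⁸ Pa
Convert: sigma = 2.13 × 10⁸ Pa = 213 MPa
Final answer: sigma = 213 MPa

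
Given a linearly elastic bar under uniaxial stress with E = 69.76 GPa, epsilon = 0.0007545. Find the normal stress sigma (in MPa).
Model: a linearly elastic bar under uniaxial stress, so sigma = E·epsilon.
Convert to SI units:
  E = 69.76 GPa = 6.976 × 10¹⁰ Pa
Substitute:
  sigma = (6.976 × 10¹⁰) × 0.0007545
  sigma = 5.263 × 10⁷ Pa
Convert: sigma = 5.263 × 10⁷ Pa = 52.63 MPa
Final answer: sigma = 52.63 MPa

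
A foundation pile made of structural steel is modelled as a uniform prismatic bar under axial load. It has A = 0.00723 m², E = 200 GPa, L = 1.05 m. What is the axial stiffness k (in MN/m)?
Model: a uniform prismatic bar under axial load, so k = (A·E) / L.
Convert to SI units:
  E = 200 GPa = 2 × 10¹¹ Pa
Substitute:
  k = (0.00723 × (2 × 10¹¹)) / 1.05
  k = 1.377 × 10⁹ N/m
Convert: k = 1.377 × 10⁹ N/m = 1377 MN/m
Final answer: k = 1377 MN/m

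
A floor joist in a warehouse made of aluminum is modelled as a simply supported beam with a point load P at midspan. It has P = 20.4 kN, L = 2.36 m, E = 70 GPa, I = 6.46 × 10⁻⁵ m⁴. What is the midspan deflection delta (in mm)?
Model: a simply supported beam with a point load P at midspan, so delta = (P·L^3) / (48·E·I).
Convert to SI units:
  P = 20.4 kN = 20400 N
  E = 70 GPa = 7 × 10¹⁰ Pa
Substitute:
  delta = (20400 × 2.36^3) / (48 × (7 × 10¹⁰) × (6.46 × 10⁻⁵))
  delta = 0.001235 m
Convert: delta = 0.001235 m = 1.235 mm
Final answer: delta = 1.235 mm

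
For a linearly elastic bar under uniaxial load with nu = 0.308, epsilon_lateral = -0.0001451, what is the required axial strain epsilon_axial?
Model: a linearly elastic bar under uniaxial load, so epsilon_lateral = -nu·epsilon_axial.
Solve for epsilon_axial: epsilon_axial = -epsilon_lateral / nu.
Substitute:
  epsilon_axial = -(-0.0001451) / 0.308
  epsilon_axial = 0.0004711
Final answer: epsilon_axial = 0.0004711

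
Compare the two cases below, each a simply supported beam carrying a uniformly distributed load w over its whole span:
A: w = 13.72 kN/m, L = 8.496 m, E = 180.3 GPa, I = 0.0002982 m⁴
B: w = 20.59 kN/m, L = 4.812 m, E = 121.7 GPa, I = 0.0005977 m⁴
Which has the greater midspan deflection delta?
Model: a simply supported beam carrying a uniformly distributed load w over its whole span, so delta = (5·w·L^4) / (384·E·I) (SI units).
  A: delta = (5 × 13720 × 8.496^4) / (384 × (1.803 × 10¹¹) × 0.0002982) = 0.01731 m = 17.31 mm
  B: delta = (5 × 20590 × 4.812^4) / (384 × (1.217 × 10¹¹) × 0.0005977) = 0.001976 m = 1.976 mm
17.31 mm > 1.976 mm, so A is larger.
Final answer: A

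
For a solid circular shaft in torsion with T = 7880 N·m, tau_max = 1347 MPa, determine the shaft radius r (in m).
Model: a solid circular shaft in torsion, so tau_max = (2·T) / (π·r^3).
Solve for r: r = ((2·T) / (π·tau_max))^(1/3).
Convert to SI units:
  tau_max = 1347 MPa = 1.347 × 10⁹ Pa
Substitute:
  r = ((2 × 7880) / (π × (1.347 × 10⁹)))^(1/3)
  r = 0.0155 m
Final answer: r = 0.0155 m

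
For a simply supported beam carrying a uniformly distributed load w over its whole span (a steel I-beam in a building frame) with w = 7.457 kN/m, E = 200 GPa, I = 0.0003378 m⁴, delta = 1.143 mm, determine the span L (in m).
Model: a simply supported beam carrying a uniformly distributed load w over its whole span, so delta = (5·w·L^4) / (384·E·I).
Solve for L: L = ((384·delta·E·I) / (5·w))^(1/4).
Convert to SI units:
  w = 7.457 kN/m = 7457 N/m
  E = 200 GPa = 2 × 10¹¹ Pa
  delta = 1.143 mm = 0.001143 m
Substitute:
  L = ((384 × 0.001143 × (2 × 10¹¹) × 0.0003378) / (5 × 7457))^(1/4)
  L = 5.31 m
Final answer: L = 5.31 m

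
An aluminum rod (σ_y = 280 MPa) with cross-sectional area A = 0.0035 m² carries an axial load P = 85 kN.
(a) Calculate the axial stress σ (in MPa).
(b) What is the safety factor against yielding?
(a) Axial stress σ = P/A. Convert P = 85 kN = 85000 N.
  σ = 85000 / 0.0035 = 2.429 × 10⁷ Pa = 24.29 MPa
(b) Safety factor SF = σ_y/σ = 280 / 24.29 = 11.53
Final answer: (a) σ = 24.29 MPa, (b) SF = 11.53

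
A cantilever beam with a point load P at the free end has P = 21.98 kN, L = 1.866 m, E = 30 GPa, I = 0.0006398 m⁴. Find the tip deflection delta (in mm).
Model: a cantilever beam with a point load P at the free end, so delta = (P·L^3) / (3·E·I).
Convert to SI units:
  P = 21.98 kN = 21980 N
  E = 30 GPa = 3 × 10¹⁰ Pa
Substitute:
  delta = (21980 × 1.866^3) / (3 × (3 × 10¹⁰) × 0.0006398)
  delta = 0.00248 m
Convert: delta = 0.00248 m = 2.48 mm
Final answer: delta = 2.48 mm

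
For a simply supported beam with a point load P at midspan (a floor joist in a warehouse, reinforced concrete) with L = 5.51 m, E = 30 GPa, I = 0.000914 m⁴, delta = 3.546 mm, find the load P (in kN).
Model: a simply supported beam with a point load P at midspan, so delta = (P·L^3) / (48·E·I).
Solve for P: P = (48·delta·E·I) / L^3.
Convert to SI units:
  E = 30 GPa = 3 × 10¹⁰ Pa
  delta = 3.546 mm = 0.003546 m
Substitute:
  P = (48 × 0.003546 × (3 × 10¹⁰) × 0.000914) / 5.51^3
  P = 27900 N
Convert: P = 27900 N = 27.9 kN
Final answer: P = 27.9 kN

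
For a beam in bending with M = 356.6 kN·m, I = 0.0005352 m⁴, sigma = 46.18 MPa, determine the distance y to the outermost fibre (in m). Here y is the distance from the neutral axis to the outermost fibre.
Model: a beam in bending, so sigma = (M·y) / I.
Solve for y: y = (sigma·I) / M.
Convert to SI units:
  M = 356.6 kN·m = 356600 N·m
  sigma = 46.18 MPa = 4.618 × 10⁷ Pa
Substitute:
  y = ((4.618 × 10⁷) × 0.0005352) / 356600
  y = 0.06931 m
Final answer: y = 0.06931 m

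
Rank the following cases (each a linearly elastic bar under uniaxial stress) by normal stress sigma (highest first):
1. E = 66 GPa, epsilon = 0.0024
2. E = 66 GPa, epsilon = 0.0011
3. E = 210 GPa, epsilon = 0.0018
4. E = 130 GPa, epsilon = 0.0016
Model: a linearly elastic bar under uniaxial stress, so sigma = E·epsilon (SI units).
  Case 1: sigma = (6.6 × 10¹⁰) × 0.0024 = 1.584 × 10⁸ Pa = 158.4 MPa
  Case 2: sigma = (6.6 × 10¹⁰) × 0.0011 = 7.26 × 10⁷ Pa = 72.6 MPa
  Case 3: sigma = (2.1 × 10¹¹) × 0.0018 = 3.78 × 10⁸ Pa = 378 MPa
  Case 4: sigma = (1.3 × 10¹¹) × 0.0016 = 2.08 × 10⁸ Pa = 208 MPa
Ordering: 378 MPa (case 3) > 208 MPa (case 4) > 158.4 MPa (case 1) > 72.6 MPa (case 2)
Final answer: 3, 4, 1, 2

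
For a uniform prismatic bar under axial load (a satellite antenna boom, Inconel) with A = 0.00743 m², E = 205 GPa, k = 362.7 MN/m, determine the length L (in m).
Model: a uniform prismatic bar under axial load, so k = (A·E) / L.
Solve for L: L = (A·E) / k.
Convert to SI units:
  E = 205 GPa = 2.05 × 10¹¹ Pa
  k = 362.7 MN/m = 3.627 × 10⁸ N/m
Substitute:
  L = (0.00743 × (2.05 × 10¹¹)) / (3.627 × 10⁸)
  L = 4.199 m
Final answer: L = 4.199 m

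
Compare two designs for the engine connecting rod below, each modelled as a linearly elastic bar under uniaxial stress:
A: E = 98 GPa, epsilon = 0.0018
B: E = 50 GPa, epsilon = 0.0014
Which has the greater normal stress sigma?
Model: a linearly elastic bar under uniaxial stress, so sigma = E·epsilon (SI units).
  A: sigma = (9.8 × 10¹⁰) × 0.0018 = 1.764 × 10⁸ Pa = 176.4 MPa
  B: sigma = (5 × 10¹⁰) × 0.0014 = 7 × 10⁷ Pa = 70 MPa
176.4 MPa > 70 MPa, so A is larger.
Final answer: A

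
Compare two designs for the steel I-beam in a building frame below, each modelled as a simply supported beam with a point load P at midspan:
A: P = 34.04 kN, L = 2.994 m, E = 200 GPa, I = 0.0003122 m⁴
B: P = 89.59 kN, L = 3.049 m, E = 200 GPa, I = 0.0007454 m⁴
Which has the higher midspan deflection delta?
Model: a simply supported beam with a point load P at midspan, so delta = (P·L^3) / (48·E·I) (SI units).
  A: delta = (34040 × 2.994^3) / (48 × (2 × 10¹¹) × 0.0003122) = 0.0003048 m = 0.3048 mm
  B: delta = (89590 × 3.049^3) / (48 × (2 × 10¹¹) × 0.0007454) = 0.0003549 m = 0.3549 mm
0.3549 mm > 0.3048 mm, so B is larger.
Final answer: B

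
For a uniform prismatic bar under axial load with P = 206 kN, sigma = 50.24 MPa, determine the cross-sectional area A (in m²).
Model: a uniform prismatic bar under axial load, so sigma = P / A.
Solve for A: A = P / sigma.
Convert to SI units:
  P = 206 kN = 206000 N
  sigma = 50.24 MPa = 5.024 × 10⁷ Pa
Substitute:
  A = 206000 / (5.024 × 10⁷)
  A = 0.0041 m²
Final answer: A = 0.0041 m²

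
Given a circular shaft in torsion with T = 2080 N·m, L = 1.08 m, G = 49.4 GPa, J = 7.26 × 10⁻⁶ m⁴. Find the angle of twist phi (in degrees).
Model: a circular shaft in torsion, so phi = (T·L) / (G·J).
Convert to SI units:
  G = 49.4 GPa = 4.94 × 10¹⁰ Pa
Substitute:
  phi = (2080 × 1.08) / ((4.94 × 10¹⁰) × (7.26 × 10⁻⁶))
  phi = 0.006264 rad
Convert to degrees: phi = 0.006264 × 180/π = 0.3589°
Final answer: phi = 0.3589°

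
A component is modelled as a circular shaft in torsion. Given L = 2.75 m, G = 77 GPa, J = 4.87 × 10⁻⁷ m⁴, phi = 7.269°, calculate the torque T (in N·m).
Model: a circular shaft in torsion, so phi = (T·L) / (G·J).
Solve for T: T = (phi·G·J) / L.
Convert to SI units:
  G = 77 GPa = 7.7 × 10¹⁰ Pa
  phi = 7.269° = 0.1269 rad
Substitute:
  T = (0.1269 × (7.7 × 10¹⁰) × (4.87 × 10⁻⁷)) / 2.75
  T = 1730 N·m
Final answer: T = 1730 N·m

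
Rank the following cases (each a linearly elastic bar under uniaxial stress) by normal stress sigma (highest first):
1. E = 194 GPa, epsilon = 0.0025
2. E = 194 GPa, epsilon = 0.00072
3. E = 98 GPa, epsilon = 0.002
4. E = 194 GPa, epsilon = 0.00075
Model: a linearly elastic bar under uniaxial stress, so sigma = E·epsilon (SI units).
  Case 1: sigma = (1.94 × 10¹¹) × 0.0025 = 4.85 × 10⁸ Pa = 485 MPa
  Case 2: sigma = (1.94 × 10¹¹) × 0.00072 = 1.397 × 10⁸ Pa = 139.7 MPa
  Case 3: sigma = (9.8 × 10¹⁰) × 0.002 = 1.96 × 10⁸ Pa = 196 MPa
  Case 4: sigma = (1.94 × 10¹¹) × 0.00075 = 1.455 × 10⁸ Pa = 145.5 MPa
Ordering: 485 MPa (case 1) > 196 MPa (case 3) > 145.5 MPa (case 4) > 139.7 MPa (case 2)
Final answer: 1, 3, 4, 2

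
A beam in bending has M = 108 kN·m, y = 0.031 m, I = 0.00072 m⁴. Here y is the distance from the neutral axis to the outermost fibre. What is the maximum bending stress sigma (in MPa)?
Model: a beam in bending, so sigma = (M·y) / I.
Convert to SI units:
  M = 108 kN·m = 108000 N·m
Substitute:
  sigma = (108000 × 0.031) / 0.00072
  sigma = 4.65 × 10⁶ Pa
Convert: sigma = 4.65 × 10⁶ Pa = 4.65 MPa
Final answer: sigma = 4.65 MPa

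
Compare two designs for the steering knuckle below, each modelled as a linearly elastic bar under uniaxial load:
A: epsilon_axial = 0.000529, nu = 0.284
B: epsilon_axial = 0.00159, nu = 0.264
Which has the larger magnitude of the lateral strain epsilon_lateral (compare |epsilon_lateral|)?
Model: a linearly elastic bar under uniaxial load, so epsilon_lateral = -nu·epsilon_axial (SI units).
  A: epsilon_lateral = -(0.284 × 0.000529) = -0.0001502
  B: epsilon_lateral = -(0.264 × 0.00159) = -0.0004198
|epsilon_lateral|: A = 0.0001502, B = 0.0004198, so B is larger in magnitude.
Final answer: B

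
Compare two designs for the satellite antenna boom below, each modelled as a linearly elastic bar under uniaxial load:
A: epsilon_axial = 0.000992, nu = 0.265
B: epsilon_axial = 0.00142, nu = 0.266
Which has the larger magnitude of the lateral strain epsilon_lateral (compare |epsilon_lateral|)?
Model: a linearly elastic bar under uniaxial load, so epsilon_lateral = -nu·epsilon_axial (SI units).
  A: epsilon_lateral = -(0.265 × 0.000992) = -0.0002629
  B: epsilon_lateral = -(0.266 × 0.00142) = -0.0003777
|epsilon_lateral|: A = 0.0002629, B = 0.0003777, so B is larger in magnitude.
Final answer: B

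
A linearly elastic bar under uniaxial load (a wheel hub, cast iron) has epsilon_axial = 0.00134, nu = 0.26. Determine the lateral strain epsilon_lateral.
Model: a linearly elastic bar under uniaxial load, so epsilon_lateral = -nu·epsilon_axial.
Substitute:
  epsilon_lateral = -(0.26 × 0.00134)
  epsilon_lateral = -0.0003484
Final answer: epsilon_lateral = -0.0003484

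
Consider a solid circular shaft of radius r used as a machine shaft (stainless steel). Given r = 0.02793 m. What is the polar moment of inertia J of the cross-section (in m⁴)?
Model: a solid circular shaft of radius r, so J = (π·r^4) / 2.
Substitute:
  J = (π × 0.02793^4) / 2
  J = 9.559 × 10⁻⁷ m⁴
Final answer: J = 9.559 × 10⁻⁷ m⁴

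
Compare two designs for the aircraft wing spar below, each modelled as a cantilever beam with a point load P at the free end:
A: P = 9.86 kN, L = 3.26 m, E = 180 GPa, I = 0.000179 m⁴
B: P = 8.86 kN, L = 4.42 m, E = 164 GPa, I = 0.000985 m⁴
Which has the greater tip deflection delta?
Model: a cantilever beam with a point load P at the free end, so delta = (P·L^3) / (3·E·I) (SI units).
  A: delta = (9860 × 3.26^3) / (3 × (1.8 × 10¹¹) × 0.000179) = 0.003534 m = 3.534 mm
  B: delta = (8860 × 4.42^3) / (3 × (1.64 × 10¹¹) × 0.000985) = 0.001579 m = 1.579 mm
3.534 mm > 1.579 mm, so A is larger.
Final answer: A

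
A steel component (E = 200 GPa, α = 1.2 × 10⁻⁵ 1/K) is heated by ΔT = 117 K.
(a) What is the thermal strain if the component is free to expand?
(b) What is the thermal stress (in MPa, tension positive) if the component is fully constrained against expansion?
(a) Free thermal strain ε_th = α·ΔT = (1.2 × 10⁻⁵) × 117 = 0.001404
(b) Fully constrained, the expansion is suppressed, so σ = -E·α·ΔT. Convert E = 200 GPa = 2 × 10¹¹ Pa.
  σ = -(2 × 10¹¹) × (1.2 × 10⁻⁵) × 117 = -2.808 × 10⁸ Pa = -280.8 MPa (compressive)
Final answer: (a) ε_th = 0.001404, (b) σ = -280.8 MPa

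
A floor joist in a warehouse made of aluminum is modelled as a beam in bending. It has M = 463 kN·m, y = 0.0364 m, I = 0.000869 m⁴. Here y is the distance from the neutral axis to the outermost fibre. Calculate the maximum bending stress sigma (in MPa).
Model: a beam in bending, so sigma = (M·y) / I.
Convert to SI units:
  M = 463 kN·m = 463000 N·m
Substitute:
  sigma = (463000 × 0.0364) / 0.000869
  sigma = 1.939 × 10⁷ Pa
Convert: sigma = 1.939 × 10⁷ Pa = 19.39 MPa
Final answer: sigma = 19.39 MPa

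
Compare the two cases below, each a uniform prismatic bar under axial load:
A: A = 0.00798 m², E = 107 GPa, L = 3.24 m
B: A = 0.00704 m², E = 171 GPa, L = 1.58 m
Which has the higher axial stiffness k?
Model: a uniform prismatic bar under axial load, so k = (A·E) / L (SI units).
  A: k = (0.00798 × (1.07 × 10¹¹)) / 3.24 = 2.635 × 10⁸ N/m = 263.5 MN/m
  B: k = (0.00704 × (1.71 × 10¹¹)) / 1.58 = 7.619 × 10⁸ N/m = 761.9 MN/m
761.9 MN/m > 263.5 MN/m, so B is larger.
Final answer: B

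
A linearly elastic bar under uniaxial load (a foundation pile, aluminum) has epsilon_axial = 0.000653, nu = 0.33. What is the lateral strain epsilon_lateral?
Model: a linearly elastic bar under uniaxial load, so epsilon_lateral = -nu·epsilon_axial.
Substitute:
  epsilon_lateral = -(0.33 × 0.000653)
  epsilon_lateral = -0.0002155
Final answer: epsilon_lateral = -0.0002155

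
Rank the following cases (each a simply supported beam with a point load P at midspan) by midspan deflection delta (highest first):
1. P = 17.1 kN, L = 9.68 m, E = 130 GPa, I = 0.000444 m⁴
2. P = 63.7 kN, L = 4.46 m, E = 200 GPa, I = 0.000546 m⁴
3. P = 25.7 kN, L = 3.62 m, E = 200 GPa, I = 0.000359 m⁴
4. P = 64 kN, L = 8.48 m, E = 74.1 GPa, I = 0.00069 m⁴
Model: a simply supported beam with a point load P at midspan, so delta = (P·L^3) / (48·E·I) (SI units).
  Case 1: delta = (17100 × 9.68^3) / (48 × (1.3 × 10¹¹) × 0.000444) = 0.005598 m = 5.598 mm
  Case 2: delta = (63700 × 4.46^3) / (48 × (2 × 10¹¹) × 0.000546) = 0.001078 m = 1.078 mm
  Case 3: delta = (25700 × 3.62^3) / (48 × (2 × 10¹¹) × 0.000359) = 0.0003537 m = 0.3537 mm
  Case 4: delta = (64000 × 8.48^3) / (48 × (7.41 × 10¹⁰) × 0.00069) = 0.0159 m = 15.9 mm
Ordering: 15.9 mm (case 4) > 5.598 mm (case 1) > 1.078 mm (case 2) > 0.3537 mm (case 3)
Final answer: 4, 1, 2, 3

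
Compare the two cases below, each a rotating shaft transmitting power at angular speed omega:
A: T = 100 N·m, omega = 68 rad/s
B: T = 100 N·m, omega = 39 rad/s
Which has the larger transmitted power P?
Model: a rotating shaft transmitting power at angular speed omega, so P = T·omega (SI units).
  A: P = 100 × 68 = 6800 W = 6.8 kW
  B: P = 100 × 39 = 3900 W = 3.9 kW
6.8 kW > 3.9 kW, so A is larger.
Final answer: A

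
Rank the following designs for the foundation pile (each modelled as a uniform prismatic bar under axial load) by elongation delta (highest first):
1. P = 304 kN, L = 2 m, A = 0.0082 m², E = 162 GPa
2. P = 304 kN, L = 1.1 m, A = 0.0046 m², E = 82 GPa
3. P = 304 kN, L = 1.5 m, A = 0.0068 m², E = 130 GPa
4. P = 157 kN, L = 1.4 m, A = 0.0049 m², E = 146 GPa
Model: a uniform prismatic bar under axial load, so delta = (P·L) / (A·E) (SI units).
  Case 1: delta = (304000 × 2) / (0.0082 × (1.62 × 10¹¹)) = 0.0004577 m = 0.4577 mm
  Case 2: delta = (304000 × 1.1) / (0.0046 × (8.2 × 10¹⁰)) = 0.0008865 m = 0.8865 mm
  Case 3: delta = (304000 × 1.5) / (0.0068 × (1.3 × 10¹¹)) = 0.0005158 m = 0.5158 mm
  Case 4: delta = (157000 × 1.4) / (0.0049 × (1.46 × 10¹¹)) = 0.0003072 m = 0.3072 mm
Ordering: 0.8865 mm (case 2) > 0.5158 mm (case 3) > 0.4577 mm (case 1) > 0.3072 mm (case 4)
Final answer: 2, 3, 1, 4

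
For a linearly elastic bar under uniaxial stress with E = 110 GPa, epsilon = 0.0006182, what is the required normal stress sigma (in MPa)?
Model: a linearly elastic bar under uniaxial stress, so epsilon = sigma / E.
Solve for sigma: sigma = epsilon·E.
Convert to SI units:
  E = 110 GPa = 1.1 × 10¹¹ Pa
Substitute:
  sigma = 0.0006182 × (1.1 × 10¹¹)
  sigma = 6.8 × 10⁷ Pa
Convert: sigma = 6.8 × 10⁷ Pa = 68 MPa
Final answer: sigma = 68 MPa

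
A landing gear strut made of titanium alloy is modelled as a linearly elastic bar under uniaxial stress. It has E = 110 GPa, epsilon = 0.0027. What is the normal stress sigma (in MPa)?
Model: a linearly elastic bar under uniaxial stress, so sigma = E·epsilon.
Convert to SI units:
  E = 110 GPa = 1.1 × 10¹¹ Pa
Substitute:
  sigma = (1.1 × 10¹¹) × 0.0027
  sigma = 2.97 × 10⁸ Pa
Convert: sigma = 2.97 × 10⁸ Pa = 297 MPa
Final answer: sigma = 297 MPa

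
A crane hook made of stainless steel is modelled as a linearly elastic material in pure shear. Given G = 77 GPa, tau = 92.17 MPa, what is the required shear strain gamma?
Model: a linearly elastic material in pure shear, so tau = G·gamma.
Solve for gamma: gamma = tau / G.
Convert to SI units:
  G = 77 GPa = 7.7 × 10¹⁰ Pa
  tau = 92.17 MPa = 9.217 × 10⁷ Pa
Substitute:
  gamma = (9.217 × 10⁷) / (7.7 × 10¹⁰)
  gamma = 0.001197
Final answer: gamma = 0.001197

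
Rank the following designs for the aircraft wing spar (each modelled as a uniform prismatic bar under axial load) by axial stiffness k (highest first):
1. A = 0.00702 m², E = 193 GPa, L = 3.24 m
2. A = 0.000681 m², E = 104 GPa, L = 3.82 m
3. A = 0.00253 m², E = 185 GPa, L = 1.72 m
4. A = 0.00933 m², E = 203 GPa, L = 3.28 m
Model: a uniform prismatic bar under axial load, so k = (A·E) / L (SI units).
  Case 1: k = (0.00702 × (1.93 × 10¹¹)) / 3.24 = 4.182 × 10⁸ N/m = 418.2 MN/m
  Case 2: k = (0.000681 × (1.04 × 10¹¹)) / 3.82 = 1.854 × 10⁷ N/m = 18.54 MN/m
  Case 3: k = (0.00253 × (1.85 × 10¹¹)) / 1.72 = 2.721 × 10⁸ N/m = 272.1 MN/m
  Case 4: k = (0.00933 × (2.03 × 10¹¹)) / 3.28 = 5.774 × 10⁸ N/m = 577.4 MN/m
Ordering: 577.4 MN/m (case 4) > 418.2 MN/m (case 1) > 272.1 MN/m (case 3) > 18.54 MN/m (case 2)
Final answer: 4, 1, 3, 2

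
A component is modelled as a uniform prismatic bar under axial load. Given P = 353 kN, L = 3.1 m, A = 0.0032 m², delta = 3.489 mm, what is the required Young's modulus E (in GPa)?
Model: a uniform prismatic bar under axial load, so delta = (P·L) / (A·E).
Solve for E: E = (P·L) / (delta·A).
Convert to SI units:
  P = 353 kN = 353000 N
  delta = 3.489 mm = 0.003489 m
Substitute:
  E = (353000 × 3.1) / (0.003489 × 0.0032)
  E = 9.801 × 10¹⁰ Pa
Convert: E = 9.801 × 10¹⁰ Pa = 98.01 GPa
Final answer: E = 98.01 GPa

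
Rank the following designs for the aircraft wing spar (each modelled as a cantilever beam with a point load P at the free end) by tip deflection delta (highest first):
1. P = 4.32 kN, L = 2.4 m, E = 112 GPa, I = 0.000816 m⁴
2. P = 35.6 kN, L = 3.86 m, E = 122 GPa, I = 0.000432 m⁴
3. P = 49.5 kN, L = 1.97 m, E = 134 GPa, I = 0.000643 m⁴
Model: a cantilever beam with a point load P at the free end, so delta = (P·L^3) / (3·E·I) (SI units).
  Case 1: delta = (4320 × 2.4^3) / (3 × (1.12 × 10¹¹) × 0.000816) = 0.0002178 m = 0.2178 mm
  Case 2: delta = (35600 × 3.86^3) / (3 × (1.22 × 10¹¹) × 0.000432) = 0.01295 m = 12.95 mm
  Case 3: delta = (49500 × 1.97^3) / (3 × (1.34 × 10¹¹) × 0.000643) = 0.001464 m = 1.464 mm
Ordering: 12.95 mm (case 2) > 1.464 mm (case 3) > 0.2178 mm (case 1)
Final answer: 2, 3, 1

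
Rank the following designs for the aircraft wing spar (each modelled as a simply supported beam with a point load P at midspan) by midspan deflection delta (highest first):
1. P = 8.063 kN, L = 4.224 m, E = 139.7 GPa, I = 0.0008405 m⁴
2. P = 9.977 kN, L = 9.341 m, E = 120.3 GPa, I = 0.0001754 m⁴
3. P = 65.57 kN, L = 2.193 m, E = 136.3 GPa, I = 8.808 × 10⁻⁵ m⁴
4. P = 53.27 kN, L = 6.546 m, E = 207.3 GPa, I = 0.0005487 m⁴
Model: a simply supported beam with a point load P at midspan, so delta = (P·L^3) / (48·E·I) (SI units).
  Case 1: delta = (8063 × 4.224^3) / (48 × (1.397 × 10¹¹) × 0.0008405) = 0.0001078 m = 0.1078 mm
  Case 2: delta = (9977 × 9.341^3) / (48 × (1.203 × 10¹¹) × 0.0001754) = 0.008029 m = 8.029 mm
  Case 3: delta = (65570 × 2.193^3) / (48 × (1.363 × 10¹¹) × (8.808 × 10⁻⁵)) = 0.0012 m = 1.2 mm
  Case 4: delta = (53270 × 6.546^3) / (48 × (2.073 × 10¹¹) × 0.0005487) = 0.002737 m = 2.737 mm
Ordering: 8.029 mm (case 2) > 2.737 mm (case 4) > 1.2 mm (case 3) > 0.1078 mm (case 1)
Final answer: 2, 4, 3, 1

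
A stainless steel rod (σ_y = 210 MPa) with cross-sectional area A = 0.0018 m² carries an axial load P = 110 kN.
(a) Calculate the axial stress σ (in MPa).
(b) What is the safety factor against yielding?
(a) Axial stress σ = P/A. Convert P = 110 kN = 110000 N.
  σ = 110000 / 0.0018 = 6.111 × 10⁷ Pa = 61.11 MPa
(b) Safety factor SF = σ_y/σ = 210 / 61.11 = 3.436
Final answer: (a) σ = 61.11 MPa, (b) SF = 3.436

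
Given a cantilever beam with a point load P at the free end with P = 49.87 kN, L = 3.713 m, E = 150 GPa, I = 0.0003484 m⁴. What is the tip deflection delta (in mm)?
Model: a cantilever beam with a point load P at the free end, so delta = (P·L^3) / (3·E·I).
Convert to SI units:
  P = 49.87 kN = 49870 N
  E = 150 GPa = 1.5 × 10¹¹ Pa
Substitute:
  delta = (49870 × 3.713^3) / (3 × (1.5 × 10¹¹) × 0.0003484)
  delta = 0.01628 m
Convert: delta = 0.01628 m = 16.28 mm
Final answer: delta = 16.28 mm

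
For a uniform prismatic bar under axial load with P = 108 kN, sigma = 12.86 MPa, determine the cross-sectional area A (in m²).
Model: a uniform prismatic bar under axial load, so sigma = P / A.
Solve for A: A = P / sigma.
Convert to SI units:
  P = 108 kN = 108000 N
  sigma = 12.86 MPa = 1.286 × 10⁷ Pa
Substitute:
  A = 108000 / (1.286 × 10⁷)
  A = 0.008398 m²
Final answer: A = 0.008398 m²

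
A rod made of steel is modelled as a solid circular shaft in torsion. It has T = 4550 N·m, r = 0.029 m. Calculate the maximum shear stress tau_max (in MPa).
Model: a solid circular shaft in torsion, so tau_max = (2·T) / (π·r^3).
Substitute:
  tau_max = (2 × 4550) / (π × 0.029^3)
  tau_max = 1.188 × 10⁸ Pa
Convert: tau_max = 1.188 × 10⁸ Pa = 118.8 MPa
Final answer: tau_max = 118.8 MPa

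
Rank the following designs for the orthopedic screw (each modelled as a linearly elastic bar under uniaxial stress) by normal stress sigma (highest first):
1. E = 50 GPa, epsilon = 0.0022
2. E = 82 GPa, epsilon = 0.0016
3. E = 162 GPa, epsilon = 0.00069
Model: a linearly elastic bar under uniaxial stress, so sigma = E·epsilon (SI units).
  Case 1: sigma = (5 × 10¹⁰) × 0.0022 = 1.1 × 10⁸ Pa = 110 MPa
  Case 2: sigma = (8.2 × 10¹⁰) × 0.0016 = 1.312 × 10⁸ Pa = 131.2 MPa
  Case 3: sigma = (1.62 × 10¹¹) × 0.00069 = 1.118 × 10⁸ Pa = 111.8 MPa
Ordering: 131.2 MPa (case 2) > 111.8 MPa (case 3) > 110 MPa (case 1)
Final answer: 2, 3, 1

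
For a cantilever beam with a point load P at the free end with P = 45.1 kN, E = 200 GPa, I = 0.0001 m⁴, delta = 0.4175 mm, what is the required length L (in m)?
Model: a cantilever beam with a point load P at the free end, so delta = (P·L^3) / (3·E·I).
Solve for L: L = ((3·delta·E·I) / P)^(1/3).
Convert to SI units:
  P = 45.1 kN = 45100 N
  E = 200 GPa = 2 × 10¹¹ Pa
  delta = 0.4175 mm = 0.0004175 m
Substitute:
  L = ((3 × 0.0004175 × (2 × 10¹¹) × 0.0001) / 45100)^(1/3)
  L = 0.822 m
Final answer: L = 0.822 m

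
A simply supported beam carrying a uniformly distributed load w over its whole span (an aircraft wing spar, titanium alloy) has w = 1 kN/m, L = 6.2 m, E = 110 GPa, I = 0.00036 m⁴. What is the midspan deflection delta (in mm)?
Model: a simply supported beam carrying a uniformly distributed load w over its whole span, so delta = (5·w·L^4) / (384·E·I).
Convert to SI units:
  w = 1 kN/m = 1000 N/m
  E = 110 GPa = 1.1 × 10¹¹ Pa
Substitute:
  delta = (5 × 1000 × 6.2^4) / (384 × (1.1 × 10¹¹) × 0.00036)
  delta = 0.0004859 m
Convert: delta = 0.0004859 m = 0.4859 mm
Final answer: delta = 0.4859 mm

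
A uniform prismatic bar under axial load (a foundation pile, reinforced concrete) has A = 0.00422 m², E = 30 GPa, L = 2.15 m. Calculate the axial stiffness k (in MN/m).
Model: a uniform prismatic bar under axial load, so k = (A·E) / L.
Convert to SI units:
  E = 30 GPa = 3 × 10¹⁰ Pa
Substitute:
  k = (0.00422 × (3 × 10¹⁰)) / 2.15
  k = 5.888 × 10⁷ N/m
Convert: k = 5.888 × 10⁷ N/m = 58.88 MN/m
Final answer: k = 58.88 MN/m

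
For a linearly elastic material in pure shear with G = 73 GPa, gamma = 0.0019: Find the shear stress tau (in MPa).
Model: a linearly elastic material in pure shear, so tau = G·gamma.
Convert to SI units:
  G = 73 GPa = 7.3 × 10¹⁰ Pa
Substitute:
  tau = (7.3 × 10¹⁰) × 0.0019
  tau = 1.387 × 10⁸ Pa
Convert: tau = 1.387 × 10⁸ Pa = 138.7 MPa
Final answer: tau = 138.7 MPa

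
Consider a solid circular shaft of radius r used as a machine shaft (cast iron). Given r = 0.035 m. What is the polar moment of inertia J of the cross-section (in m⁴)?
Model: a solid circular shaft of radius r, so J = (π·r^4) / 2.
Substitute:
  J = (π × 0.035^4) / 2
  J = 2.357 × 10⁻⁶ m⁴
Final answer: J = 2.357 × 10⁻⁶ m⁴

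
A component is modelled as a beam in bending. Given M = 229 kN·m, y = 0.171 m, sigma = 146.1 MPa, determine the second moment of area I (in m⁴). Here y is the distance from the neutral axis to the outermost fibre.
Model: a beam in bending, so sigma = (M·y) / I.
Solve for I: I = (M·y) / sigma.
Convert to SI units:
  M = 229 kN·m = 229000 N·m
  sigma = 146.1 MPa = 1.461 × 10⁸ Pa
Substitute:
  I = (229000 × 0.171) / (1.461 × 10⁸)
  I = 0.000268 m⁴
Final answer: I = 0.000268 m⁴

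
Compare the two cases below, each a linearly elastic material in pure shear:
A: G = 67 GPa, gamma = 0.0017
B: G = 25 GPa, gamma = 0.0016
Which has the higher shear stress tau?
Model: a linearly elastic material in pure shear, so tau = G·gamma (SI units).
  A: tau = (6.7 × 10¹⁰) × 0.0017 = 1.139 × 10⁸ Pa = 113.9 MPa
  B: tau = (2.5 × 10¹⁰) × 0.0016 = 4 × 10⁷ Pa = 40 MPa
113.9 MPa > 40 MPa, so A is larger.
Final answer: A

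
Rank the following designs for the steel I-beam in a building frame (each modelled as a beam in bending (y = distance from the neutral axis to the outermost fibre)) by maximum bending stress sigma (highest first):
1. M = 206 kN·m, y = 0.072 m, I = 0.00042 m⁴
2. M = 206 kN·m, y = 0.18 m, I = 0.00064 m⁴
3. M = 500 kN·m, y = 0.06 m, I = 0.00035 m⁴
Model: a beam in bending (y = distance from the neutral axis to the outermost fibre), so sigma = (M·y) / I (SI units).
  Case 1: sigma = (206000 × 0.072) / 0.00042 = 3.531 × 10⁷ Pa = 35.31 MPa
  Case 2: sigma = (206000 × 0.18) / 0.00064 = 5.794 × 10⁷ Pa = 57.94 MPa
  Case 3: sigma = (500000 × 0.06) / 0.00035 = 8.571 × 10⁷ Pa = 85.71 MPa
Ordering: 85.71 MPa (case 3) > 57.94 MPa (case 2) > 35.31 MPa (case 1)
Final answer: 3, 2, 1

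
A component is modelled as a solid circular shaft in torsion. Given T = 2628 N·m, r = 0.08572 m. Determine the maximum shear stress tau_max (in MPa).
Model: a solid circular shaft in torsion, so tau_max = (2·T) / (π·r^3).
Substitute:
  tau_max = (2 × 2628) / (π × 0.08572^3)
  tau_max = 2.656 × 10⁶ Pa
Convert: tau_max = 2.656 × 10⁶ Pa = 2.656 MPa
Final answer: tau_max = 2.656 MPa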